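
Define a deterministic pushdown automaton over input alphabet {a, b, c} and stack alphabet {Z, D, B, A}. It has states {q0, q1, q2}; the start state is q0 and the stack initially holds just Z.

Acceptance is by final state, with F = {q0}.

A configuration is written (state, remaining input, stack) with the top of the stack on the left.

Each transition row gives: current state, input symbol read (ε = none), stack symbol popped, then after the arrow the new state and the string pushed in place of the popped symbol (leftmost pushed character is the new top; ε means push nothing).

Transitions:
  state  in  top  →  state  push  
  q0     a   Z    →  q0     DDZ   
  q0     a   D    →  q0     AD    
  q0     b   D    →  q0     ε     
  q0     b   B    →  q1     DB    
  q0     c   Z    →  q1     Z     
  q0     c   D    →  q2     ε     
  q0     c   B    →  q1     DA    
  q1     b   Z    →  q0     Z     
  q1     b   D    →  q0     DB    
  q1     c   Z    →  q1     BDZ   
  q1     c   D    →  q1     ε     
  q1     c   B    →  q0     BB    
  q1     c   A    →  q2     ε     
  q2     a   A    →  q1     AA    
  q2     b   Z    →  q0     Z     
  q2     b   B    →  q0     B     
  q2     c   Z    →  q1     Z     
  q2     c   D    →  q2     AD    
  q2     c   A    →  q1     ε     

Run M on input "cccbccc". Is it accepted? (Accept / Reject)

(q0, cccbccc, Z)
  read c, top Z: go to q1, push Z → (q1, ccbccc, Z)
  read c, top Z: go to q1, push BDZ → (q1, cbccc, BDZ)
  read c, top B: go to q0, push BB → (q0, bccc, BBDZ)
  read b, top B: go to q1, push DB → (q1, ccc, DBBDZ)
  read c, top D: go to q1, push ε → (q1, cc, BBDZ)
  read c, top B: go to q0, push BB → (q0, c, BBBDZ)
  read c, top B: go to q1, push DA → (q1, ε, DABBDZ)
All input consumed; state q1 ∉ F and no further ε-move applies.

Reject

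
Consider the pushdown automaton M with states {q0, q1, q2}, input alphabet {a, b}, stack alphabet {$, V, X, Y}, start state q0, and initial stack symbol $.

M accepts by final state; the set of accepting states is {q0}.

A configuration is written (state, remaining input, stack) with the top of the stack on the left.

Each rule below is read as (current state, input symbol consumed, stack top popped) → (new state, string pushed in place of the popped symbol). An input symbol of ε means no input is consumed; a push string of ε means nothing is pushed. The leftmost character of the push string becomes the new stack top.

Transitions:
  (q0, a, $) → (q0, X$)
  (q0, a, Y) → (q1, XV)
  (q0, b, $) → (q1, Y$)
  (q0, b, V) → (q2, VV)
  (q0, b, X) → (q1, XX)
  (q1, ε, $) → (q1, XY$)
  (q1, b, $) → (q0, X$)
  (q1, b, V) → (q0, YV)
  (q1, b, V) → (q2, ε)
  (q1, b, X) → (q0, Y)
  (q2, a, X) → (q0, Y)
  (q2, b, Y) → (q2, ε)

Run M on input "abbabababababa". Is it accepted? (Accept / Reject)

No computation consumes all input and reaches a final state.

Reject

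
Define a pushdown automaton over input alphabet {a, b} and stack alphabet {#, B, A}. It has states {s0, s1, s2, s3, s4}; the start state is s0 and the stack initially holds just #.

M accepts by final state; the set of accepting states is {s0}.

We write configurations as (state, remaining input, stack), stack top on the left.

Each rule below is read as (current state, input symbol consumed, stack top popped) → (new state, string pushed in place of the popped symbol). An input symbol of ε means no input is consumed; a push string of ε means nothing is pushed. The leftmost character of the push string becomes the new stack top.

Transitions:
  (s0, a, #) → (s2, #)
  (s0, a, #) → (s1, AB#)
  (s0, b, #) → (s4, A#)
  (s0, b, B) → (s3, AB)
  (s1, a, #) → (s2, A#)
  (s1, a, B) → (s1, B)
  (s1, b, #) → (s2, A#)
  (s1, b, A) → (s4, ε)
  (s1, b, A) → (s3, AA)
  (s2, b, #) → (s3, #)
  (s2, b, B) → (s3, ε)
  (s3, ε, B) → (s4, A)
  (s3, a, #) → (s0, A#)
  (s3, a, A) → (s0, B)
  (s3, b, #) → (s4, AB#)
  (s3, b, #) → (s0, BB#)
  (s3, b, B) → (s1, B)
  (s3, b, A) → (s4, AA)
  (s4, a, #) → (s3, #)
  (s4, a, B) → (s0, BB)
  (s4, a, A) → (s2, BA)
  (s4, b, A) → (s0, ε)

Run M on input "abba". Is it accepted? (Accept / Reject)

Reject

No computation consumes all input and reaches a final state.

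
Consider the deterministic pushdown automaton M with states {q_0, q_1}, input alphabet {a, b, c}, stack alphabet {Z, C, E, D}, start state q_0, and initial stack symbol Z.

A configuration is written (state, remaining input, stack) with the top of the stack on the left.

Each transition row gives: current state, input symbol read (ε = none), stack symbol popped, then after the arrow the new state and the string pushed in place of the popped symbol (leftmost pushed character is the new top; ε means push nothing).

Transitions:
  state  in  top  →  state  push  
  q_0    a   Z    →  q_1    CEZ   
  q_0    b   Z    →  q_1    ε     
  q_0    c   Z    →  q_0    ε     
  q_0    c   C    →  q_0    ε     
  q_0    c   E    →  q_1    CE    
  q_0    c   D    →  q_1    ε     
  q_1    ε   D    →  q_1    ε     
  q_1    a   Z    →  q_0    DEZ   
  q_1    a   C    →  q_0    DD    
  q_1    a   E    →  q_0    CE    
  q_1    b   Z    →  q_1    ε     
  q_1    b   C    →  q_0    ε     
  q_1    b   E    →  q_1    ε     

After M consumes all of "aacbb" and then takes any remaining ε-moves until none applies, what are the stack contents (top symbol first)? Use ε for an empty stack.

(q_0, aacbb, Z)
  read a, top Z: go to q_1, push CEZ → (q_1, acbb, CEZ)
  read a, top C: go to q_0, push DD → (q_0, cbb, DDEZ)
  read c, top D: go to q_1, push ε → (q_1, bb, DEZ)
  ε-move, top D: go to q_1, push ε → (q_1, bb, EZ)
  read b, top E: go to q_1, push ε → (q_1, b, Z)
  read b, top Z: go to q_1, push ε → (q_1, ε, ε)
All input consumed in state q_1 with stack ε.

ε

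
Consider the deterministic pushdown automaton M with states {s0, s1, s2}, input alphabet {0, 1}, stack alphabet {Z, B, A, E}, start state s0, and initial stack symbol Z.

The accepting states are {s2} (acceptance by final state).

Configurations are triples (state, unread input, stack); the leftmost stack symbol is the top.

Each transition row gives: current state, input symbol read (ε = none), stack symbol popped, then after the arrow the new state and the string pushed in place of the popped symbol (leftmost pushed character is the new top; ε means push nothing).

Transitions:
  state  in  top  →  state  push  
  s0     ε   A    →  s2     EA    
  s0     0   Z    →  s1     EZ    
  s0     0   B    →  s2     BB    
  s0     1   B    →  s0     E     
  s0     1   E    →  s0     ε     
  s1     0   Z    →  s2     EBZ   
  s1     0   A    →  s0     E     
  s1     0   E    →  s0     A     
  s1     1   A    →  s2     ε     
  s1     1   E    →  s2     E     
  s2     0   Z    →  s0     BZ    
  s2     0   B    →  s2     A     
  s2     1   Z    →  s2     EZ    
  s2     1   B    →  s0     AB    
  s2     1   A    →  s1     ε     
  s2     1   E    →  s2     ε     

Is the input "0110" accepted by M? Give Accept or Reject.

Reject

(s0, 0110, Z) ⊢ (s1, 110, EZ) ⊢ (s2, 10, EZ) ⊢ (s2, 0, Z) ⊢ (s0, ε, BZ)
All input consumed; state s0 ∉ F and no further ε-move applies.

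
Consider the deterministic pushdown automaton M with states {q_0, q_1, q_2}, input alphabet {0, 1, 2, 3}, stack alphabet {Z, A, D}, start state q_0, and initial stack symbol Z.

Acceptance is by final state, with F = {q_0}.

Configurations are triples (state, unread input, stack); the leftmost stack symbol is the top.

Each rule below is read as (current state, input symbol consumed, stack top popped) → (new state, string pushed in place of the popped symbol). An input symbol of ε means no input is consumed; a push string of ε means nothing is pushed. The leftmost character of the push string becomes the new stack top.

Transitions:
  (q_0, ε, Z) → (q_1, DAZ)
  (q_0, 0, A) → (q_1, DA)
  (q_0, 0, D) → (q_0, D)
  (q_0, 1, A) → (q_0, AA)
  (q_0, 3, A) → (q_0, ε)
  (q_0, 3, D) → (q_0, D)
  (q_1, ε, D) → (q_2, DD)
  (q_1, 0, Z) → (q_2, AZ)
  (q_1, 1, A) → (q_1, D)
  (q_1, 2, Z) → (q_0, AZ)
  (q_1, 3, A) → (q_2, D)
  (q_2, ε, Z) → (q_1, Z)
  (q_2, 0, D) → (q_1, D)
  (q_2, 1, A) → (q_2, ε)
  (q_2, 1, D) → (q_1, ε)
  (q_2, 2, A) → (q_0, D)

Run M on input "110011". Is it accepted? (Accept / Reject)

Reject

(q_0, 110011, Z)
  ε-move, top Z: go to q_1, push DAZ → (q_1, 110011, DAZ)
  ε-move, top D: go to q_2, push DD → (q_2, 110011, DDAZ)
  read 1, top D: go to q_1, push ε → (q_1, 10011, DAZ)
  ε-move, top D: go to q_2, push DD → (q_2, 10011, DDAZ)
  read 1, top D: go to q_1, push ε → (q_1, 0011, DAZ)
  ε-move, top D: go to q_2, push DD → (q_2, 0011, DDAZ)
  read 0, top D: go to q_1, push D → (q_1, 011, DDAZ)
  ε-move, top D: go to q_2, push DD → (q_2, 011, DDDAZ)
  read 0, top D: go to q_1, push D → (q_1, 11, DDDAZ)
  ε-move, top D: go to q_2, push DD → (q_2, 11, DDDDAZ)
  read 1, top D: go to q_1, push ε → (q_1, 1, DDDAZ)
  ε-move, top D: go to q_2, push DD → (q_2, 1, DDDDAZ)
  read 1, top D: go to q_1, push ε → (q_1, ε, DDDAZ)
  ε-move, top D: go to q_2, push DD → (q_2, ε, DDDDAZ)
All input consumed; state q_2 ∉ F and no further ε-move applies.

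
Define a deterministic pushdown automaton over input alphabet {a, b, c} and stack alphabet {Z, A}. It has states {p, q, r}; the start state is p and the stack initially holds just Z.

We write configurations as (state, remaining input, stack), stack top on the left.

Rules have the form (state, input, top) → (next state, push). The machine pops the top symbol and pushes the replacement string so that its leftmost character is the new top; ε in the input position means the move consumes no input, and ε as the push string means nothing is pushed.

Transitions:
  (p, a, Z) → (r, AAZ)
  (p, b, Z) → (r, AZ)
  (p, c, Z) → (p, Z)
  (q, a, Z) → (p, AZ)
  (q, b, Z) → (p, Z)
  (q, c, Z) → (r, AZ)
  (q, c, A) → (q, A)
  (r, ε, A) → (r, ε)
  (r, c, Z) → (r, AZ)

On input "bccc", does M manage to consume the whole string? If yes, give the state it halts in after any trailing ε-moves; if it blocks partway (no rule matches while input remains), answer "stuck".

(p, bccc, Z) ⊢ (r, ccc, AZ) ⊢ (r, ccc, Z) ⊢ (r, cc, AZ) ⊢ (r, cc, Z) ⊢ (r, c, AZ) ⊢ (r, c, Z) ⊢ (r, ε, AZ) ⊢ (r, ε, Z)
All input consumed; M is in state r.

r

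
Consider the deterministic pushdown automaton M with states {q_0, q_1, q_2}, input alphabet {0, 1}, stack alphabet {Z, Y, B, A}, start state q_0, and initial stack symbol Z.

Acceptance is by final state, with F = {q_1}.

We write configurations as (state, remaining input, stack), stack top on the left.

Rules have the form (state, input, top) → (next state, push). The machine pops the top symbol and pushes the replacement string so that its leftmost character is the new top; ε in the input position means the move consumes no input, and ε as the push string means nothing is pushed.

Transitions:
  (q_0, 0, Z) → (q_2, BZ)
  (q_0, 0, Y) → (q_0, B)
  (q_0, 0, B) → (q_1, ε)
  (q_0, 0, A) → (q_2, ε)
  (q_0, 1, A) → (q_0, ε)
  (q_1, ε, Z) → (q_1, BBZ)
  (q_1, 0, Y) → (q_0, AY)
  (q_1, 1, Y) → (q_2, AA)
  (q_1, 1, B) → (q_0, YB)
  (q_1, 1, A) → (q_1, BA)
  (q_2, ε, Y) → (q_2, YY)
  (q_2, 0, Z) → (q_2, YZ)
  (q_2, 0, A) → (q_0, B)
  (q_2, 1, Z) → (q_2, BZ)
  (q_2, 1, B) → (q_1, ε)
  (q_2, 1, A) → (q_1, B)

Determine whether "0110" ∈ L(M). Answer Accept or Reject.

(q_0, 0110, Z)
  read 0, top Z: go to q_2, push BZ → (q_2, 110, BZ)
  read 1, top B: go to q_1, push ε → (q_1, 10, Z)
  ε-move, top Z: go to q_1, push BBZ → (q_1, 10, BBZ)
  read 1, top B: go to q_0, push YB → (q_0, 0, YBBZ)
  read 0, top Y: go to q_0, push B → (q_0, ε, BBBZ)
All input consumed; state q_0 ∉ F and no further ε-move applies.

Reject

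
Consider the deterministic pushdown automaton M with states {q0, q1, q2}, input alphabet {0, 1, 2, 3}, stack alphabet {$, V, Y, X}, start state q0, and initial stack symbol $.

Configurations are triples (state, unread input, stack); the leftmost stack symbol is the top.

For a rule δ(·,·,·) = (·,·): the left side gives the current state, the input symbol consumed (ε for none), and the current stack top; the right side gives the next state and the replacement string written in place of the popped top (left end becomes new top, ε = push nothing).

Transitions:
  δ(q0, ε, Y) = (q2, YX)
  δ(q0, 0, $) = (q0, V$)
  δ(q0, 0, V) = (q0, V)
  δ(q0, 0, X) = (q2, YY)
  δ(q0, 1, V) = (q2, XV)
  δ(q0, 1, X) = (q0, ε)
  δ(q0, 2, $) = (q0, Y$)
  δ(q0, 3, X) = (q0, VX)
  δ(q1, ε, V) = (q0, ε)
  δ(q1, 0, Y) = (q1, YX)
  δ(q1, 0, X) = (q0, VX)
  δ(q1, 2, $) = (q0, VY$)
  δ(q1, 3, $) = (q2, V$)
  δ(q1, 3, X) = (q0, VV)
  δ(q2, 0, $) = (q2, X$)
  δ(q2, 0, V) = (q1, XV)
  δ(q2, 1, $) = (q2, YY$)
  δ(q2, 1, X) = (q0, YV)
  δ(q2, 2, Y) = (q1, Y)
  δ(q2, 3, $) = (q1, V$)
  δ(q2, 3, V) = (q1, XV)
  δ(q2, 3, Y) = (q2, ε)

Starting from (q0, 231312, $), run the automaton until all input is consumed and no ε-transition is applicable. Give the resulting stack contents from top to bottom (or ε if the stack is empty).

YXVV$

(q0, 231312, $) ⊢ (q0, 31312, Y$) ⊢ (q2, 31312, YX$) ⊢ (q2, 1312, X$) ⊢ (q0, 312, YV$) ⊢ (q2, 312, YXV$) ⊢ (q2, 12, XV$) ⊢ (q0, 2, YVV$) ⊢ (q2, 2, YXVV$) ⊢ (q1, ε, YXVV$)
All input consumed in state q1 with stack YXVV$.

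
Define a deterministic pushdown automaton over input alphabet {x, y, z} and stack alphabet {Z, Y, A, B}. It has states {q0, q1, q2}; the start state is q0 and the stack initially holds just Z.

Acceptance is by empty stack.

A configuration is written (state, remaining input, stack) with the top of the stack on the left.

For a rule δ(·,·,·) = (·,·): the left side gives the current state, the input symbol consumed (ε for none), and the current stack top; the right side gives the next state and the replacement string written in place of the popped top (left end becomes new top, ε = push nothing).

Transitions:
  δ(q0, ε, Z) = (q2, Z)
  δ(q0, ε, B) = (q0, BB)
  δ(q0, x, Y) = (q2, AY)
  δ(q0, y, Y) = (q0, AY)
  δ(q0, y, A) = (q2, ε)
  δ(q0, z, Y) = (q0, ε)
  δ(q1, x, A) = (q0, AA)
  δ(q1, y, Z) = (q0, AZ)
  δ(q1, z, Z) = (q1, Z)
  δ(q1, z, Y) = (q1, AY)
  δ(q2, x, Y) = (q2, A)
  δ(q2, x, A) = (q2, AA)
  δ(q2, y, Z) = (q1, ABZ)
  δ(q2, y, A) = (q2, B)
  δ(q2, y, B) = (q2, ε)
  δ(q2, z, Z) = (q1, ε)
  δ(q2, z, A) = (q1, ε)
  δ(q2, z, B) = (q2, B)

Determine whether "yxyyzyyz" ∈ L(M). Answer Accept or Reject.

Accept

(q0, yxyyzyyz, Z)
  ε-move, top Z: go to q2, push Z → (q2, yxyyzyyz, Z)
  read y, top Z: go to q1, push ABZ → (q1, xyyzyyz, ABZ)
  read x, top A: go to q0, push AA → (q0, yyzyyz, AABZ)
  read y, top A: go to q2, push ε → (q2, yzyyz, ABZ)
  read y, top A: go to q2, push B → (q2, zyyz, BBZ)
  read z, top B: go to q2, push B → (q2, yyz, BBZ)
  read y, top B: go to q2, push ε → (q2, yz, BZ)
  read y, top B: go to q2, push ε → (q2, z, Z)
  read z, top Z: go to q1, push ε → (q1, ε, ε)
All input consumed and the stack is empty.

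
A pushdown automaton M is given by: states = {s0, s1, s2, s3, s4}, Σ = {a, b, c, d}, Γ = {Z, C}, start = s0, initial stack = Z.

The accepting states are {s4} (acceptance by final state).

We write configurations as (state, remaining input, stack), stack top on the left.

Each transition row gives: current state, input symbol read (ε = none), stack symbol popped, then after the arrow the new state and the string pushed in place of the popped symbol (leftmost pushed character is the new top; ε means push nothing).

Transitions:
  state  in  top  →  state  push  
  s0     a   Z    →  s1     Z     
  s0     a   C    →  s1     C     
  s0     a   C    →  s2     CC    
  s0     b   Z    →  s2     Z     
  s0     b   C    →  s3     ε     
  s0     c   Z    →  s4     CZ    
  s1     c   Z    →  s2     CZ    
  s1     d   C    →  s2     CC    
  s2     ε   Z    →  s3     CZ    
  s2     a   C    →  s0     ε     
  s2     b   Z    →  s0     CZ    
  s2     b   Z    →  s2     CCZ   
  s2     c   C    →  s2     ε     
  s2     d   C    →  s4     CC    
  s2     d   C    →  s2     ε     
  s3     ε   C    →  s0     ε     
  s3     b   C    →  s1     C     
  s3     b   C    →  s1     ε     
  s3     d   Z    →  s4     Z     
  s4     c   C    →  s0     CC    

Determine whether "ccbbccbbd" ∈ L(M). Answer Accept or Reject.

Accept

One accepting computation: (s0, ccbbccbbd, Z) ⊢ (s4, cbbccbbd, CZ) ⊢ (s0, bbccbbd, CCZ) ⊢ (s3, bccbbd, CZ) ⊢ (s1, ccbbd, Z) ⊢ (s2, cbbd, CZ) ⊢ (s2, bbd, Z) ⊢ (s0, bd, CZ) ⊢ (s3, d, Z) ⊢ (s4, ε, Z)
All input consumed and state s4 ∈ F.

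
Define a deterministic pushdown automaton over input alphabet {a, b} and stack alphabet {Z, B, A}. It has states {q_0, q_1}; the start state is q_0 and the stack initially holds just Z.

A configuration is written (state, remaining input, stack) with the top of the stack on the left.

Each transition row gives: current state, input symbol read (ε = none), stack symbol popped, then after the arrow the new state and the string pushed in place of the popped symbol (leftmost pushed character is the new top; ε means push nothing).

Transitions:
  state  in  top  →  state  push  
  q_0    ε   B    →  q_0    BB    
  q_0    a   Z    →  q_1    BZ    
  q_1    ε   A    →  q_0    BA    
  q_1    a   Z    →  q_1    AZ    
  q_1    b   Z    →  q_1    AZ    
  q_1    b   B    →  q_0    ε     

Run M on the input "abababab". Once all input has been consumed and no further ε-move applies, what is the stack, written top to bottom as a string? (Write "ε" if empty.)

(q_0, abababab, Z) ⊢ (q_1, bababab, BZ) ⊢ (q_0, ababab, Z) ⊢ (q_1, babab, BZ) ⊢ (q_0, abab, Z) ⊢ (q_1, bab, BZ) ⊢ (q_0, ab, Z) ⊢ (q_1, b, BZ) ⊢ (q_0, ε, Z)
All input consumed in state q_0 with stack Z.

Z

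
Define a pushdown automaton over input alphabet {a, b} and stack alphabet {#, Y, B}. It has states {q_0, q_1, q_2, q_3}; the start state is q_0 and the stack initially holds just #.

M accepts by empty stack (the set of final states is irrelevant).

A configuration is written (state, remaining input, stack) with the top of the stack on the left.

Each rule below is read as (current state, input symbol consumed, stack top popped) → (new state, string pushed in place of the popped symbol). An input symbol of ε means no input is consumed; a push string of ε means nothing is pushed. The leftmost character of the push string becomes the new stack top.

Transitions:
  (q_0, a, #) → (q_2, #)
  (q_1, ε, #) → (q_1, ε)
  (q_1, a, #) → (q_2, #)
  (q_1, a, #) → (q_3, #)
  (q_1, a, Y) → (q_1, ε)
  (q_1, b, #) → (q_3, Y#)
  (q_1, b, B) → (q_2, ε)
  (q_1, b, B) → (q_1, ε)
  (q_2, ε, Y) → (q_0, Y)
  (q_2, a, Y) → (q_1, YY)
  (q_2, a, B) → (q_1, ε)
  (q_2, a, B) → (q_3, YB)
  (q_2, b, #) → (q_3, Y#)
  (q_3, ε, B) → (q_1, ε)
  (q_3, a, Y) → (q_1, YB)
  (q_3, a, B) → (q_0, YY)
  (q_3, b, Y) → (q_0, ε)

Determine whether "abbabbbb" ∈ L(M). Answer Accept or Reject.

No computation consumes all input and empties the stack.

Reject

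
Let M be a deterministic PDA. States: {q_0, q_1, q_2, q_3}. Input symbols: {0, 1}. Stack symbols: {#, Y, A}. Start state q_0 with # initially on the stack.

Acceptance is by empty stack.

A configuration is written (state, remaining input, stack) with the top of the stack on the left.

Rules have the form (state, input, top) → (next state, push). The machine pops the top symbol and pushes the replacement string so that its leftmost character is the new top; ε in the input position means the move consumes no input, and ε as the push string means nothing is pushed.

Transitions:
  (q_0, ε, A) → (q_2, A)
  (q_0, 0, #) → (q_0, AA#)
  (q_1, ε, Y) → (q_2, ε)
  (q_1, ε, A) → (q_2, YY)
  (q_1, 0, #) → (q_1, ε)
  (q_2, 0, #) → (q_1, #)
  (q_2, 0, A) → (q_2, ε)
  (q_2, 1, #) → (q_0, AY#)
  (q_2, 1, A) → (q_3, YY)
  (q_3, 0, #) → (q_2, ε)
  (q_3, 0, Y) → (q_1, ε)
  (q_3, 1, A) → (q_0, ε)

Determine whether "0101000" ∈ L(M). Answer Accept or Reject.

(q_0, 0101000, #) ⊢ (q_0, 101000, AA#) ⊢ (q_2, 101000, AA#) ⊢ (q_3, 01000, YYA#) ⊢ (q_1, 1000, YA#) ⊢ (q_2, 1000, A#) ⊢ (q_3, 000, YY#) ⊢ (q_1, 00, Y#) ⊢ (q_2, 00, #) ⊢ (q_1, 0, #) ⊢ (q_1, ε, ε)
All input consumed and the stack is empty.

Accept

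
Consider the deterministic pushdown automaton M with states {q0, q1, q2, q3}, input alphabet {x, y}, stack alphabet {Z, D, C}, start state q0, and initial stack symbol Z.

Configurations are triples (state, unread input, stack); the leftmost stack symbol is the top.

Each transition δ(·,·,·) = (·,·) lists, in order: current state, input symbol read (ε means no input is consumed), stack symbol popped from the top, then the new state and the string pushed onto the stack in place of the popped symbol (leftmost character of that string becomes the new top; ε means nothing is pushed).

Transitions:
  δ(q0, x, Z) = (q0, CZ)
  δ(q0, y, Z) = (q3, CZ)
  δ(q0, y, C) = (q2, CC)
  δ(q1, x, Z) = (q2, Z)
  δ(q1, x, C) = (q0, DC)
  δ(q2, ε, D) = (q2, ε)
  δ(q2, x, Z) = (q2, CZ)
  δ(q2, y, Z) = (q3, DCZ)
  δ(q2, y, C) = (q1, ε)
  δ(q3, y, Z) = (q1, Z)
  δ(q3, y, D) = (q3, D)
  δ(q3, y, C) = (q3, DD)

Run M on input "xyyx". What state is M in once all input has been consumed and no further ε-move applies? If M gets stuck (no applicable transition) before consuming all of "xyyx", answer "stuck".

q0

(q0, xyyx, Z)
  read x, top Z: go to q0, push CZ → (q0, yyx, CZ)
  read y, top C: go to q2, push CC → (q2, yx, CCZ)
  read y, top C: go to q1, push ε → (q1, x, CZ)
  read x, top C: go to q0, push DC → (q0, ε, DCZ)
All input consumed; M is in state q0.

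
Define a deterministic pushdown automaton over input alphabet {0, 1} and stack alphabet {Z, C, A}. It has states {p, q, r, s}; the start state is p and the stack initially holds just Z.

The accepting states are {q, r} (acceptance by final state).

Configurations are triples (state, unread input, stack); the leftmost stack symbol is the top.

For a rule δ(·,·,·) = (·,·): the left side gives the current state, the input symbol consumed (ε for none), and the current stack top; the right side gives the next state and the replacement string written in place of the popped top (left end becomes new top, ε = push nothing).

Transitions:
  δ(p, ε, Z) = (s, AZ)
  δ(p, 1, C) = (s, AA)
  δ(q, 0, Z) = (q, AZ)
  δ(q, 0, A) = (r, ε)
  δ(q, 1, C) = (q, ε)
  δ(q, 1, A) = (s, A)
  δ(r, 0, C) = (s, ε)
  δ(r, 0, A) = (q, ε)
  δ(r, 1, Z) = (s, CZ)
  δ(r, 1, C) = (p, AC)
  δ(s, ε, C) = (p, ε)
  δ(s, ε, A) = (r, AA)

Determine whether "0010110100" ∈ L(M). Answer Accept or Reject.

Reject

(p, 0010110100, Z)
  ε-move, top Z: go to s, push AZ → (s, 0010110100, AZ)
  ε-move, top A: go to r, push AA → (r, 0010110100, AAZ)
  read 0, top A: go to q, push ε → (q, 010110100, AZ)
  read 0, top A: go to r, push ε → (r, 10110100, Z)
  read 1, top Z: go to s, push CZ → (s, 0110100, CZ)
  ε-move, top C: go to p, push ε → (p, 0110100, Z)
  ε-move, top Z: go to s, push AZ → (s, 0110100, AZ)
  ε-move, top A: go to r, push AA → (r, 0110100, AAZ)
  read 0, top A: go to q, push ε → (q, 110100, AZ)
  read 1, top A: go to s, push A → (s, 10100, AZ)
  ε-move, top A: go to r, push AA → (r, 10100, AAZ)
No transition applies at (r, 10100, AAZ); input not fully consumed.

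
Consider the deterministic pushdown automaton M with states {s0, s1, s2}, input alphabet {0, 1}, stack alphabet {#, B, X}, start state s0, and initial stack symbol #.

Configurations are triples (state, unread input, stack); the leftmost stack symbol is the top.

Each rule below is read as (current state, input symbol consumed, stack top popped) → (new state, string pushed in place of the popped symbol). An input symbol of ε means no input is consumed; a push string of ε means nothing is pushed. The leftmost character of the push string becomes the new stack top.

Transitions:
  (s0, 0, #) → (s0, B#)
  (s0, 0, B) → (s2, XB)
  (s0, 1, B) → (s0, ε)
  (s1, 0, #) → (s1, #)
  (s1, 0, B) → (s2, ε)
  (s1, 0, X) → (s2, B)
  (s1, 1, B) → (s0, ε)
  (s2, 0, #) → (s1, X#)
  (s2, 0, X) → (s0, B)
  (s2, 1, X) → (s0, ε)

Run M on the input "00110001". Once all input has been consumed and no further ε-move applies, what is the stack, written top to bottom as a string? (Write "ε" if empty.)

(s0, 00110001, #)
  read 0, top #: go to s0, push B# → (s0, 0110001, B#)
  read 0, top B: go to s2, push XB → (s2, 110001, XB#)
  read 1, top X: go to s0, push ε → (s0, 10001, B#)
  read 1, top B: go to s0, push ε → (s0, 0001, #)
  read 0, top #: go to s0, push B# → (s0, 001, B#)
  read 0, top B: go to s2, push XB → (s2, 01, XB#)
  read 0, top X: go to s0, push B → (s0, 1, BB#)
  read 1, top B: go to s0, push ε → (s0, ε, B#)
All input consumed in state s0 with stack B#.

B#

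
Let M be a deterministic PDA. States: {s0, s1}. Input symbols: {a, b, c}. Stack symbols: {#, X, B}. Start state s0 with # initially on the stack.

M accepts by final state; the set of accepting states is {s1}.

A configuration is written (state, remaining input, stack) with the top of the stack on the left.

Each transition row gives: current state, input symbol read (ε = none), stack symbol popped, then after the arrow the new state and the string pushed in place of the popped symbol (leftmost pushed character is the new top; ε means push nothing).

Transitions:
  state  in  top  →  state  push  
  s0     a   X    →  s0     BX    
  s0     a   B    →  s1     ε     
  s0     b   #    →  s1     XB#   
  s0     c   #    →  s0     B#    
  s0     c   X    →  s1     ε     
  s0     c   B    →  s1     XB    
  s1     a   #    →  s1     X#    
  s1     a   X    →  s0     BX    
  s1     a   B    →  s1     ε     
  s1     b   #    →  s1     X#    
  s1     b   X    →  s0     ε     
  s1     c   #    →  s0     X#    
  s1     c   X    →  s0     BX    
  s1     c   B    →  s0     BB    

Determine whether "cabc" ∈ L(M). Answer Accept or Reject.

(s0, cabc, #)
  read c, top #: go to s0, push B# → (s0, abc, B#)
  read a, top B: go to s1, push ε → (s1, bc, #)
  read b, top #: go to s1, push X# → (s1, c, X#)
  read c, top X: go to s0, push BX → (s0, ε, BX#)
All input consumed; state s0 ∉ F and no further ε-move applies.

Reject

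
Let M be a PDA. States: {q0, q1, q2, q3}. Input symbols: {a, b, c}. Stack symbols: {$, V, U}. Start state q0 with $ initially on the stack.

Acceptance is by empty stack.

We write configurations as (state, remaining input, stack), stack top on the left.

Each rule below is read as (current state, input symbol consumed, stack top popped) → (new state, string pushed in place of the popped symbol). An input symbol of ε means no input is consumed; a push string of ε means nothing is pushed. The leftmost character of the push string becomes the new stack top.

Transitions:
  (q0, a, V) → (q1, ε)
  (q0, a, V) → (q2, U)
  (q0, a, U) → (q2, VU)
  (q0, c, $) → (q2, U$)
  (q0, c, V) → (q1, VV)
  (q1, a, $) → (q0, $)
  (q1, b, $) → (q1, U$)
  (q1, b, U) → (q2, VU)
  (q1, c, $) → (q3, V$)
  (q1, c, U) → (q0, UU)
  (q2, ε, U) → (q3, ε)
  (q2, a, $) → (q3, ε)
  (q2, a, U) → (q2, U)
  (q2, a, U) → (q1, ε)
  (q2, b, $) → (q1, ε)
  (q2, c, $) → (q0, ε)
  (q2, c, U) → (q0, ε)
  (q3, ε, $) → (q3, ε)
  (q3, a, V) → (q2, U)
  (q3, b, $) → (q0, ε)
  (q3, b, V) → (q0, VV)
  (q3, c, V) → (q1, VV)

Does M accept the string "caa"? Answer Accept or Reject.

Accept

One accepting computation: (q0, caa, $) ⊢ (q2, aa, U$) ⊢ (q2, a, U$) ⊢ (q2, ε, U$) ⊢ (q3, ε, $) ⊢ (q3, ε, ε)
All input consumed and the stack is empty.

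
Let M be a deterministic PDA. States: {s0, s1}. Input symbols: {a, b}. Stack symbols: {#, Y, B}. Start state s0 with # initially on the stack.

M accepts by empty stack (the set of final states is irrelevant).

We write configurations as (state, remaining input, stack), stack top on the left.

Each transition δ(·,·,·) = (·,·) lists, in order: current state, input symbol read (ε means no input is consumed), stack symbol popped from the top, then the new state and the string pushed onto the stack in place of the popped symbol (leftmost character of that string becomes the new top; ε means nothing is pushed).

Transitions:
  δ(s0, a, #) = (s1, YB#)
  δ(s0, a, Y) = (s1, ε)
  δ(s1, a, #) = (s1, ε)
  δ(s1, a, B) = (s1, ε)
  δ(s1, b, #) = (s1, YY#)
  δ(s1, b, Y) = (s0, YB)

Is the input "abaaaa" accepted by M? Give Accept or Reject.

Accept

(s0, abaaaa, #) ⊢ (s1, baaaa, YB#) ⊢ (s0, aaaa, YBB#) ⊢ (s1, aaa, BB#) ⊢ (s1, aa, B#) ⊢ (s1, a, #) ⊢ (s1, ε, ε)
All input consumed and the stack is empty.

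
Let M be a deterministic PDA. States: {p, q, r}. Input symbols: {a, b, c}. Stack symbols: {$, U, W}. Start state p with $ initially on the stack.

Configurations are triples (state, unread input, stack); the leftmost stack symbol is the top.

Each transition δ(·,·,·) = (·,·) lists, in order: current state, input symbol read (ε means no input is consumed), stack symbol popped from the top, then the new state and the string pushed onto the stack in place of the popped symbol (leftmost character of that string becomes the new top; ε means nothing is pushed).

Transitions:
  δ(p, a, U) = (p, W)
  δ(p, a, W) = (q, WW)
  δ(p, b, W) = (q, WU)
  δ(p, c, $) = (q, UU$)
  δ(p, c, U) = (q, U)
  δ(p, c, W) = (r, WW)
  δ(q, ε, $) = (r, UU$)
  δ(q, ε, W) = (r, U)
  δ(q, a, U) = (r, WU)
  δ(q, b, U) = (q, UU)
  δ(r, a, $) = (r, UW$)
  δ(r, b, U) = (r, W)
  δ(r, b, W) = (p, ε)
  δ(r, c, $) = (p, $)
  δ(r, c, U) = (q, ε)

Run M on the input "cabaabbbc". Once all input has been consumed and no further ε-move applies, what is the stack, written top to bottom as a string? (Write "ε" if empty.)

UU$

(p, cabaabbbc, $)
  read c, top $: go to q, push UU$ → (q, abaabbbc, UU$)
  read a, top U: go to r, push WU → (r, baabbbc, WUU$)
  read b, top W: go to p, push ε → (p, aabbbc, UU$)
  read a, top U: go to p, push W → (p, abbbc, WU$)
  read a, top W: go to q, push WW → (q, bbbc, WWU$)
  ε-move, top W: go to r, push U → (r, bbbc, UWU$)
  read b, top U: go to r, push W → (r, bbc, WWU$)
  read b, top W: go to p, push ε → (p, bc, WU$)
  read b, top W: go to q, push WU → (q, c, WUU$)
  ε-move, top W: go to r, push U → (r, c, UUU$)
  read c, top U: go to q, push ε → (q, ε, UU$)
All input consumed in state q with stack UU$.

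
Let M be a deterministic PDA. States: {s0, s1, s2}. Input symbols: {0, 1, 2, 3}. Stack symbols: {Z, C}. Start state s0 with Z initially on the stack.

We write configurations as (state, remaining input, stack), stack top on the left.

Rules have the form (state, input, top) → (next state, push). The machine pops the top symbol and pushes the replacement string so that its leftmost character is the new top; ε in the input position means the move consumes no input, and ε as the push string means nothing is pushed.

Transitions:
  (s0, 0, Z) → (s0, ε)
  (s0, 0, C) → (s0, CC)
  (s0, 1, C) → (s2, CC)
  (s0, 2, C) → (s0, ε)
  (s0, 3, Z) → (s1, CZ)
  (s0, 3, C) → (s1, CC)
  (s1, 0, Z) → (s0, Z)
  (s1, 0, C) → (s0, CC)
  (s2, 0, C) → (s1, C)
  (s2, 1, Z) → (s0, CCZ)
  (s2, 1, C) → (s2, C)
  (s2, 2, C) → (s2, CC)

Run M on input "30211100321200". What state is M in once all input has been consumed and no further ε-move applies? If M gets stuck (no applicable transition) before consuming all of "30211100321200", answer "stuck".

(s0, 30211100321200, Z)
  read 3, top Z: go to s1, push CZ → (s1, 0211100321200, CZ)
  read 0, top C: go to s0, push CC → (s0, 211100321200, CCZ)
  read 2, top C: go to s0, push ε → (s0, 11100321200, CZ)
  read 1, top C: go to s2, push CC → (s2, 1100321200, CCZ)
  read 1, top C: go to s2, push C → (s2, 100321200, CCZ)
  read 1, top C: go to s2, push C → (s2, 00321200, CCZ)
  read 0, top C: go to s1, push C → (s1, 0321200, CCZ)
  read 0, top C: go to s0, push CC → (s0, 321200, CCCZ)
  read 3, top C: go to s1, push CC → (s1, 21200, CCCCZ)
No transition for (s1, 2, top C); M blocks with input 21200 remaining.

stuck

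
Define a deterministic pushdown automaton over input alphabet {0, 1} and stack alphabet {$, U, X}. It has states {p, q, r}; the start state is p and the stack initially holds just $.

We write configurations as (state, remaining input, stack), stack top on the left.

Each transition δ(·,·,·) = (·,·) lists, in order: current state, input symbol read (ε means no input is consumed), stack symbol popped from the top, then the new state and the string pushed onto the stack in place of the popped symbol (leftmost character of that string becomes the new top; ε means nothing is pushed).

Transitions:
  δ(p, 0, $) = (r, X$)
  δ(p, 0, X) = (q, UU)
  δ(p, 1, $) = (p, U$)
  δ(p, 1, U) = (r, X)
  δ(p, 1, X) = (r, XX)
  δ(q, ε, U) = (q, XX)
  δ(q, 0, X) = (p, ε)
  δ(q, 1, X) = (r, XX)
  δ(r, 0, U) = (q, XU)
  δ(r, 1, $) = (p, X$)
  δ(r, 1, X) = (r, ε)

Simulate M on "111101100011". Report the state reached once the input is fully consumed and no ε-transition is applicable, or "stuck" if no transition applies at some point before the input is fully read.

(p, 111101100011, $) ⊢ (p, 11101100011, U$) ⊢ (r, 1101100011, X$) ⊢ (r, 101100011, $) ⊢ (p, 01100011, X$) ⊢ (q, 1100011, UU$) ⊢ (q, 1100011, XXU$) ⊢ (r, 100011, XXXU$) ⊢ (r, 00011, XXU$)
No transition for (r, 0, top X); M blocks with input 00011 remaining.

stuck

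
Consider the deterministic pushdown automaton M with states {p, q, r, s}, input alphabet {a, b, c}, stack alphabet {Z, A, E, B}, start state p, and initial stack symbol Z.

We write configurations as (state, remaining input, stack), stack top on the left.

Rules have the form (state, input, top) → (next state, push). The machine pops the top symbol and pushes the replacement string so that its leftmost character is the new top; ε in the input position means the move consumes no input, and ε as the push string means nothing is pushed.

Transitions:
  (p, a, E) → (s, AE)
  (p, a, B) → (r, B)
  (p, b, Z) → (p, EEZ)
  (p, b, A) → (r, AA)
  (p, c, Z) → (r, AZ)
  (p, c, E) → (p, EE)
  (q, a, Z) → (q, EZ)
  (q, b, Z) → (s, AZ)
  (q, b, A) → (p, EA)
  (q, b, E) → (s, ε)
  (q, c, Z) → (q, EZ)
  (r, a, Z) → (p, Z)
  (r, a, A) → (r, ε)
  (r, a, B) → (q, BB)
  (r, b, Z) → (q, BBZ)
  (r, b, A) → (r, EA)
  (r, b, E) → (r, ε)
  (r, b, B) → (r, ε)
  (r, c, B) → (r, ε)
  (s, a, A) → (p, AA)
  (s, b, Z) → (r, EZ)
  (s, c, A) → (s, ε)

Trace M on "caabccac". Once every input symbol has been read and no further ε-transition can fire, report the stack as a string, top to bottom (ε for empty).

(p, caabccac, Z)
  read c, top Z: go to r, push AZ → (r, aabccac, AZ)
  read a, top A: go to r, push ε → (r, abccac, Z)
  read a, top Z: go to p, push Z → (p, bccac, Z)
  read b, top Z: go to p, push EEZ → (p, ccac, EEZ)
  read c, top E: go to p, push EE → (p, cac, EEEZ)
  read c, top E: go to p, push EE → (p, ac, EEEEZ)
  read a, top E: go to s, push AE → (s, c, AEEEEZ)
  read c, top A: go to s, push ε → (s, ε, EEEEZ)
All input consumed in state s with stack EEEEZ.

EEEEZ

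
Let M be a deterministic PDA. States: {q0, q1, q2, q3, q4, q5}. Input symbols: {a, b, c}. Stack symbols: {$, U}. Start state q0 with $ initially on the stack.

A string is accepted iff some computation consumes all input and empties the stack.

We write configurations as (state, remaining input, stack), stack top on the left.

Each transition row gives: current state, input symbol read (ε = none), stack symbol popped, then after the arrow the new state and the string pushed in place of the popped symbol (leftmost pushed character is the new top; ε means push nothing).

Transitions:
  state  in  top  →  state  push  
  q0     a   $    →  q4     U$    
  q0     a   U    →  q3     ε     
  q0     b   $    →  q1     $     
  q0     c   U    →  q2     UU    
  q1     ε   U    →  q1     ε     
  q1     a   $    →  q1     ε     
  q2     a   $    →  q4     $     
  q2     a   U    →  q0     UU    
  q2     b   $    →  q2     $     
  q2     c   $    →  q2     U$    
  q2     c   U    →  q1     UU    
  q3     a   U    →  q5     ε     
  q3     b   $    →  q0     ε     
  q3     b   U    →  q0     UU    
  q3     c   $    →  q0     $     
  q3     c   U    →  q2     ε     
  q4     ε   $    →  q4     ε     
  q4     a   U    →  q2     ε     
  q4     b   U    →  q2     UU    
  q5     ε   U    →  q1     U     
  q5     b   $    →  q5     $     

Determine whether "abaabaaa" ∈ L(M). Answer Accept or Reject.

(q0, abaabaaa, $)
  read a, top $: go to q4, push U$ → (q4, baabaaa, U$)
  read b, top U: go to q2, push UU → (q2, aabaaa, UU$)
  read a, top U: go to q0, push UU → (q0, abaaa, UUU$)
  read a, top U: go to q3, push ε → (q3, baaa, UU$)
  read b, top U: go to q0, push UU → (q0, aaa, UUU$)
  read a, top U: go to q3, push ε → (q3, aa, UU$)
  read a, top U: go to q5, push ε → (q5, a, U$)
  ε-move, top U: go to q1, push U → (q1, a, U$)
  ε-move, top U: go to q1, push ε → (q1, a, $)
  read a, top $: go to q1, push ε → (q1, ε, ε)
All input consumed and the stack is empty.

Accept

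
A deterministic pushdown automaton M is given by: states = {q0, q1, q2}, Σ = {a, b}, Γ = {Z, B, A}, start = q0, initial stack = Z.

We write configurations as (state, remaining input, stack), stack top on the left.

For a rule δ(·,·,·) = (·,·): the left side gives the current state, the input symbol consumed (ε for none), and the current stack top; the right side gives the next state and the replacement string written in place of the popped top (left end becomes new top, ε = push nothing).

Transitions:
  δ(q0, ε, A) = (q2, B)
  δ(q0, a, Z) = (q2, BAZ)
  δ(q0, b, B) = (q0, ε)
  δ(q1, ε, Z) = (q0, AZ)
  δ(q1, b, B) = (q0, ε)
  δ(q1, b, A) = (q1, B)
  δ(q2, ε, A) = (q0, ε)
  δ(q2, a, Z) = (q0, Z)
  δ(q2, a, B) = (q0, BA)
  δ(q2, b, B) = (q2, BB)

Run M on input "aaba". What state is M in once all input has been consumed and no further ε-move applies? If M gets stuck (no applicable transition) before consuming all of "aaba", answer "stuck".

(q0, aaba, Z)
  read a, top Z: go to q2, push BAZ → (q2, aba, BAZ)
  read a, top B: go to q0, push BA → (q0, ba, BAAZ)
  read b, top B: go to q0, push ε → (q0, a, AAZ)
  ε-move, top A: go to q2, push B → (q2, a, BAZ)
  read a, top B: go to q0, push BA → (q0, ε, BAAZ)
All input consumed; M is in state q0.

q0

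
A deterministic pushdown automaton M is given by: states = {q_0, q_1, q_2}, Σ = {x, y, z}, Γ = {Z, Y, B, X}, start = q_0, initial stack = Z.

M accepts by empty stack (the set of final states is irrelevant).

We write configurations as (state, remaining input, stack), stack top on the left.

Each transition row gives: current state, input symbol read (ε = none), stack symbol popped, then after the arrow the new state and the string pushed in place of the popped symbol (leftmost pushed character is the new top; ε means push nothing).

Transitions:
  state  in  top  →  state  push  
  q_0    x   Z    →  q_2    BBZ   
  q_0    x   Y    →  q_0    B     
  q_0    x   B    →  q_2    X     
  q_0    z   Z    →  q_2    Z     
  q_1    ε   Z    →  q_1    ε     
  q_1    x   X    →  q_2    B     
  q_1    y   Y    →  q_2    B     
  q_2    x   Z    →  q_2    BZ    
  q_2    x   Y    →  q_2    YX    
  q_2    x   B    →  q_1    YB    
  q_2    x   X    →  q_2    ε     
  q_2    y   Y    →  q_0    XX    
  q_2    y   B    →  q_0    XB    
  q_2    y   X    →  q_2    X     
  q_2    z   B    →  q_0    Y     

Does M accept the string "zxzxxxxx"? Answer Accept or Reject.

(q_0, zxzxxxxx, Z)
  read z, top Z: go to q_2, push Z → (q_2, xzxxxxx, Z)
  read x, top Z: go to q_2, push BZ → (q_2, zxxxxx, BZ)
  read z, top B: go to q_0, push Y → (q_0, xxxxx, YZ)
  read x, top Y: go to q_0, push B → (q_0, xxxx, BZ)
  read x, top B: go to q_2, push X → (q_2, xxx, XZ)
  read x, top X: go to q_2, push ε → (q_2, xx, Z)
  read x, top Z: go to q_2, push BZ → (q_2, x, BZ)
  read x, top B: go to q_1, push YB → (q_1, ε, YBZ)
All input consumed; stack is YBZ, not empty, and no further ε-move applies.

Reject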